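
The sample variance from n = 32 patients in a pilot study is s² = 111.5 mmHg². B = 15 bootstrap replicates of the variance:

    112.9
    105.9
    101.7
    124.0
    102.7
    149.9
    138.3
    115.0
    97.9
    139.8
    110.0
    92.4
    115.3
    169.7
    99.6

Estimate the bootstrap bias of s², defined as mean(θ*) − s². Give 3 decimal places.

bias = +6.840

mean(θ*) = (112.9 + 105.9 + 101.7 + 124.0 + 102.7 + 149.9 + 138.3 + 115.0 + 97.9 + 139.8 + 110.0 + 92.4 + 115.3 + 169.7 + 99.6) / 15 = 118.3400
bias = 118.3400 − 111.5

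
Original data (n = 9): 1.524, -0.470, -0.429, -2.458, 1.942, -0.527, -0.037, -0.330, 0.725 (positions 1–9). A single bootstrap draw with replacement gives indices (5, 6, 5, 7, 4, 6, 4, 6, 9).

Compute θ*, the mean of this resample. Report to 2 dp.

Resample values: 1.942, -0.527, 1.942, -0.037, -2.458, -0.527, -2.458, -0.527, 0.725.
Mean = (1.942 + (-0.527) + 1.942 + (-0.037) + (-2.458) + (-0.527) + (-2.458) + (-0.527) + 0.725) / 9 = -1.9250 / 9 = -0.21

θ* = -0.21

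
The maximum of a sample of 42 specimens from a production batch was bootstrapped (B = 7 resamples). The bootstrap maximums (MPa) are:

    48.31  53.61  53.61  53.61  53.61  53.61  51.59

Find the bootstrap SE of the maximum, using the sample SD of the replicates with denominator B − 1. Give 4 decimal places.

Bootstrap SE is the standard deviation of the 7 replicate maximums.
Mean of replicates: (48.31 + 53.61 + 53.61 + 53.61 + 53.61 + 53.61 + 51.59) / 7 = 367.95000 / 7 = 52.56429
Sum of squared deviations: (−4.25429)² + (+1.04571)² + (+1.04571)² + (+1.04571)² + (+1.04571)² + (+1.04571)² + (−0.97429)² = 24.51577
Variance = 24.51577 / 6 = 4.08596
SE* = √4.08596

SE* = 2.0214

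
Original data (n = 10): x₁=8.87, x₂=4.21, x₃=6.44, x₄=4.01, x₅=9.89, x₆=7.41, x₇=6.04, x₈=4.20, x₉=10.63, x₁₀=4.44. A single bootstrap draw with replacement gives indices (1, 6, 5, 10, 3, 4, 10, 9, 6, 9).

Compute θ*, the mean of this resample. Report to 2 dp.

θ* = 7.42

Resample values: 8.87, 7.41, 9.89, 4.44, 6.44, 4.01, 4.44, 10.63, 7.41, 10.63.
Mean = (8.87 + 7.41 + 9.89 + 4.44 + 6.44 + 4.01 + 4.44 + 10.63 + 7.41 + 10.63) / 10 = 74.170 / 10 = 7.42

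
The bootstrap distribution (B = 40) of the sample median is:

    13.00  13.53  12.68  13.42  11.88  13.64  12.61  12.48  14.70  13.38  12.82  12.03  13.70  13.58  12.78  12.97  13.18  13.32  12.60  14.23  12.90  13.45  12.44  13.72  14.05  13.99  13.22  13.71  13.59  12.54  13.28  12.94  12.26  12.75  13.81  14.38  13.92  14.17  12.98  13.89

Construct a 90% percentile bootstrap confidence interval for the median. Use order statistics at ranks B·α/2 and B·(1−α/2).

(12.03, 14.23)

Sorted replicates: 11.88, 12.03, 12.26, 12.44, 12.48, 12.54, 12.60, 12.61, 12.68, 12.75, 12.78, 12.82, 12.90, 12.94, 12.97, 12.98, 13.00, 13.18, 13.22, 13.28, 13.32, 13.38, 13.42, 13.45, 13.53, 13.58, 13.59, 13.64, 13.70, 13.71, 13.72, 13.81, 13.89, 13.92, 13.99, 14.05, 14.17, 14.23, 14.38, 14.70
α = 0.10; lower rank = 40 × 0.050 = 2; upper rank = 40 × 0.950 = 38.
The 2nd smallest replicate is 12.03; the 38th is 14.23.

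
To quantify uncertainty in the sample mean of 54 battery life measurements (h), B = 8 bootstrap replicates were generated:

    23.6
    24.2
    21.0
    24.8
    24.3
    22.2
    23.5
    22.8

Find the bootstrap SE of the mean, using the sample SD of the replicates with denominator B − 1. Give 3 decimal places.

SE* = 1.250

Bootstrap SE is the standard deviation of the 8 replicate means.
Mean of replicates: (23.6 + 24.2 + 21.0 + 24.8 + 24.3 + 22.2 + 23.5 + 22.8) / 8 = 186.4000 / 8 = 23.3000
Sum of squared deviations: (+0.3000)² + (+0.9000)² + (−2.3000)² + (+1.5000)² + (+1.0000)² + (−1.1000)² + (+0.2000)² + (−0.5000)² = 10.9400
Variance = 10.9400 / 7 = 1.5629
SE* = √1.5629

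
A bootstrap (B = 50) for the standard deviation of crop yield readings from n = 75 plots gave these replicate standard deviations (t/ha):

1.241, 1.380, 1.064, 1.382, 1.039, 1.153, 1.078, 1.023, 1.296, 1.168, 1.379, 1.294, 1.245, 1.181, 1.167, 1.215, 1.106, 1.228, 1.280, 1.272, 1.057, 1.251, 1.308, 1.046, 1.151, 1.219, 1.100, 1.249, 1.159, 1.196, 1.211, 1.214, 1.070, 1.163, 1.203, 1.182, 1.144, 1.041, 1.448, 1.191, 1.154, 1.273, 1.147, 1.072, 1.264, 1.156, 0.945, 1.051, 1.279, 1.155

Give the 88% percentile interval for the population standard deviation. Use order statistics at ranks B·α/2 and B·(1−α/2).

(1.039, 1.379)

Sorted replicates: 0.945, 1.023, 1.039, 1.041, 1.046, 1.051, 1.057, 1.064, 1.070, 1.072, 1.078, 1.100, 1.106, 1.144, 1.147, 1.151, 1.153, 1.154, 1.155, 1.156, 1.159, 1.163, 1.167, 1.168, 1.181, 1.182, 1.191, 1.196, 1.203, 1.211, 1.214, 1.215, 1.219, 1.228, 1.241, 1.245, 1.249, 1.251, 1.264, 1.272, 1.273, 1.279, 1.280, 1.294, 1.296, 1.308, 1.379, 1.380, 1.382, 1.448
α = 0.12; lower rank = 50 × 0.060 = 3; upper rank = 50 × 0.940 = 47.
The 3rd smallest replicate is 1.039; the 47th is 1.379.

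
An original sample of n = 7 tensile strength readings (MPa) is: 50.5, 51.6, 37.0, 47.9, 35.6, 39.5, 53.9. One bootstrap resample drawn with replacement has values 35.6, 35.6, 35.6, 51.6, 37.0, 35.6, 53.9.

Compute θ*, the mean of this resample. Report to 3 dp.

θ* = 40.700

Mean = (35.6 + 35.6 + 35.6 + 51.6 + 37.0 + 35.6 + 53.9) / 7 = 284.90 / 7 = 40.700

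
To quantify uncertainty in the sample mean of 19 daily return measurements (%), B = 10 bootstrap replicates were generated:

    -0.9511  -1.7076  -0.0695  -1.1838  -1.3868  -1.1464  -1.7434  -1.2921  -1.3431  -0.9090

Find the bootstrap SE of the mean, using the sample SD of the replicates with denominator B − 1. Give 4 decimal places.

Bootstrap SE is the standard deviation of the 10 replicate means.
Mean of replicates: ((-0.9511) + (-1.7076) + (-0.0695) + (-1.1838) + (-1.3868) + (-1.1464) + (-1.7434) + (-1.2921) + (-1.3431) + (-0.9090)) / 10 = -11.73280 / 10 = -1.17328
Sum of squared deviations: (+0.22218)² + (−0.53432)² + (+1.10378)² + (−0.01052)² + (−0.21352)² + (+0.02688)² + (−0.57012)² + (−0.11882)² + (−0.16982)² + (+0.26428)² = 2.03745
Variance = 2.03745 / 9 = 0.22638
SE* = √0.22638

SE* = 0.4758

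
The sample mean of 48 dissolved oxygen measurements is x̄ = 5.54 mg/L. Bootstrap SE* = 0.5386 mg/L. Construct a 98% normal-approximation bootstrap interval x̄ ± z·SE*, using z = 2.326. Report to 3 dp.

(4.287, 6.793)

Margin = 2.326 × 0.5386 = 1.2528
Interval: 5.54 ± 1.2528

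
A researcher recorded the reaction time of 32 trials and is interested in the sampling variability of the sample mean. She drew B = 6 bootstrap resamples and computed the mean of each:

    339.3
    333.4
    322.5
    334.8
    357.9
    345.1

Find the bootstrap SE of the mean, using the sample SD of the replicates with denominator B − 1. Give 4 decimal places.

Bootstrap SE is the standard deviation of the 6 replicate means.
Mean of replicates: (339.3 + 333.4 + 322.5 + 334.8 + 357.9 + 345.1) / 6 = 2033.00000 / 6 = 338.83333
Sum of squared deviations: (+0.46667)² + (−5.43333)² + (−16.33333)² + (−4.03333)² + (+19.06667)² + (+6.26667)² = 715.59333
Variance = 715.59333 / 5 = 143.11867
SE* = √143.11867

SE* = 11.9632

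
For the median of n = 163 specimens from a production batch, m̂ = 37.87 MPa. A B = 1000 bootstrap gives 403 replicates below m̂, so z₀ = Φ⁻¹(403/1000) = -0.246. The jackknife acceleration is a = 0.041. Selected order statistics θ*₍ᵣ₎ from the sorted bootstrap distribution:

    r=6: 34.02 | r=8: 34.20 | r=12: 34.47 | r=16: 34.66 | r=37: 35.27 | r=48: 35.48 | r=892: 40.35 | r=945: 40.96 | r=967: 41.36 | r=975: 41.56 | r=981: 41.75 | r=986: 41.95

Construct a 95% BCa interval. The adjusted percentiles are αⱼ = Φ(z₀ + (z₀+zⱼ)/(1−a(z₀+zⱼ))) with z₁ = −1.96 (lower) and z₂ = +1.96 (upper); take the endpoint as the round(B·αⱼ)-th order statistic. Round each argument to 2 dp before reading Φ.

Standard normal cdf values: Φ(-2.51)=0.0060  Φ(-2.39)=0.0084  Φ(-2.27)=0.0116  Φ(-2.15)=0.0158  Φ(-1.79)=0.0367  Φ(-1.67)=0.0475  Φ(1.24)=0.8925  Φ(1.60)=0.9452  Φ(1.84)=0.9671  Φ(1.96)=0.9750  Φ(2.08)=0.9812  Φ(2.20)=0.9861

Lower: z₀ + z₁ = -0.246 + (-1.960) = -2.206; 1 − a(z₀+z₁) = 1 − (0.041)(-2.206) = 1.0904; argument = -0.246 + (-2.206)/1.0904 = -2.2690 → -2.27.
α₁ = Φ(-2.27) = 0.0116; rank = round(1000 × 0.0116) = 12; θ*₍12₎ = 34.47.
Upper: z₀ + z₂ = 1.714; 1 − a(z₀+z₂) = 0.9297; argument = 1.5976 → 1.60; α₂ = 0.9452; rank = 945; θ*₍945₎ = 40.96.

(34.47, 40.96)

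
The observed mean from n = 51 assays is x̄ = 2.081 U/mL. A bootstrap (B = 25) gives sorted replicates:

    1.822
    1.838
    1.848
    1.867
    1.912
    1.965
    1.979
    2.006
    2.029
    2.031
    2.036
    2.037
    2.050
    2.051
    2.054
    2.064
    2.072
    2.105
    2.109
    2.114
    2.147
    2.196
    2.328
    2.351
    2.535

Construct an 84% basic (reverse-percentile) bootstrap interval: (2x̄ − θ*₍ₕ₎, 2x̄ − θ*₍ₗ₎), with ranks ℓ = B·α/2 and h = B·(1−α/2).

(1.834, 2.324)

Percentile endpoints at ranks 2 and 23: θ*₍2₎ = 1.838, θ*₍23₎ = 2.328.
Basic interval reflects these around x̄:
  lower = 2 × 2.081 − 2.328 = 1.834
  upper = 2 × 2.081 − 1.838 = 2.324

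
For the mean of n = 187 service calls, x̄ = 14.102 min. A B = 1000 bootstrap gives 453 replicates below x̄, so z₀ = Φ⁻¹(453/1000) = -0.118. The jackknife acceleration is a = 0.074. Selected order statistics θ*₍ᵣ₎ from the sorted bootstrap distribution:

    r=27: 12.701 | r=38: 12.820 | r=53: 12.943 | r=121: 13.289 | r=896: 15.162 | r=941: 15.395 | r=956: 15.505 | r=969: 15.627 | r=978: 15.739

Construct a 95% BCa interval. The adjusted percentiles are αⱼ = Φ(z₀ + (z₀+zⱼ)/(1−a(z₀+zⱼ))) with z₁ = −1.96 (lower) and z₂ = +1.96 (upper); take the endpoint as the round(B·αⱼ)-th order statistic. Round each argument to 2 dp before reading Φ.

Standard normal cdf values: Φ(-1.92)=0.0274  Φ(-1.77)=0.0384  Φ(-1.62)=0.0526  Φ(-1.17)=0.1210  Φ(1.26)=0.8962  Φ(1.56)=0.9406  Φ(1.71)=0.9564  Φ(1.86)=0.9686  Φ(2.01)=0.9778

Lower: z₀ + z₁ = -0.118 + (-1.960) = -2.078; 1 − a(z₀+z₁) = 1 − (0.074)(-2.078) = 1.1538; argument = -0.118 + (-2.078)/1.1538 = -1.9190 → -1.92.
α₁ = Φ(-1.92) = 0.0274; rank = round(1000 × 0.0274) = 27; θ*₍27₎ = 12.701.
Upper: z₀ + z₂ = 1.842; 1 − a(z₀+z₂) = 0.8637; argument = 2.0147 → 2.01; α₂ = 0.9778; rank = 978; θ*₍978₎ = 15.739.

(12.701, 15.739)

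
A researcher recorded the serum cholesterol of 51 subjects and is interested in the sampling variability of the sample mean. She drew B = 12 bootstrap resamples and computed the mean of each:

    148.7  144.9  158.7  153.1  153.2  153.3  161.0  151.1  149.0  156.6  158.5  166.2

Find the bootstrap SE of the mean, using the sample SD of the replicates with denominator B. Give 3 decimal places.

SE* = 5.700

Bootstrap SE is the standard deviation of the 12 replicate means.
Mean of replicates: (148.7 + 144.9 + 158.7 + 153.1 + 153.2 + 153.3 + 161.0 + 151.1 + 149.0 + 156.6 + 158.5 + 166.2) / 12 = 1854.3000 / 12 = 154.5250
Sum of squared deviations: (−5.8250)² + (−9.6250)² + (+4.1750)² + (−1.4250)² + (−1.3250)² + (−1.2250)² + (+6.4750)² + (−3.4250)² + (−5.5250)² + (+2.0750)² + (+3.9750)² + (+11.6750)² = 389.8825
Variance = 389.8825 / 12 = 32.4902
SE* = √32.4902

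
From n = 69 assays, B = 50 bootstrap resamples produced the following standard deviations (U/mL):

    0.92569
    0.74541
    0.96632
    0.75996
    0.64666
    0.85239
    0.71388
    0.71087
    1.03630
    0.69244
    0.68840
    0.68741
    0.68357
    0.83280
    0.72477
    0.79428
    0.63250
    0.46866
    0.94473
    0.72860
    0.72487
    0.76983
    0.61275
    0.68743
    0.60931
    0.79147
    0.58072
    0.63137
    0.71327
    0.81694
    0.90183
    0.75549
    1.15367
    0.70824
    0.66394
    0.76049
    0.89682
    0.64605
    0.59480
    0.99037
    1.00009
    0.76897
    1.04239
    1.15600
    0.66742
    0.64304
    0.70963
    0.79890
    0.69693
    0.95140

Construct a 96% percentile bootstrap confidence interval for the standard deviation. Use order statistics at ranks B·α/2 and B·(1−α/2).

(0.46866, 1.15367)

Sorted replicates: 0.46866, 0.58072, 0.59480, 0.60931, 0.61275, 0.63137, 0.63250, 0.64304, 0.64605, 0.64666, 0.66394, 0.66742, 0.68357, 0.68741, 0.68743, 0.68840, 0.69244, 0.69693, 0.70824, 0.70963, 0.71087, 0.71327, 0.71388, 0.72477, 0.72487, 0.72860, 0.74541, 0.75549, 0.75996, 0.76049, 0.76897, 0.76983, 0.79147, 0.79428, 0.79890, 0.81694, 0.83280, 0.85239, 0.89682, 0.90183, 0.92569, 0.94473, 0.95140, 0.96632, 0.99037, 1.00009, 1.03630, 1.04239, 1.15367, 1.15600
α = 0.04; lower rank = 50 × 0.020 = 1; upper rank = 50 × 0.980 = 49.
The 1st smallest replicate is 0.46866; the 49th is 1.15367.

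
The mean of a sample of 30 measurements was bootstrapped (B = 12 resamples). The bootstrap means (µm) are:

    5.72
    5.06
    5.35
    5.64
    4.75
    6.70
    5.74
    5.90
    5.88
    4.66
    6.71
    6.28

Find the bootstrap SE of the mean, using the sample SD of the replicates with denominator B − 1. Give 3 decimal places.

Bootstrap SE is the standard deviation of the 12 replicate means.
Mean of replicates: (5.72 + 5.06 + 5.35 + 5.64 + 4.75 + 6.70 + 5.74 + 5.90 + 5.88 + 4.66 + 6.71 + 6.28) / 12 = 68.3900 / 12 = 5.6992
Sum of squared deviations: (+0.0208)² + (−0.6392)² + (−0.3492)² + (−0.0592)² + (−0.9492)² + (+1.0008)² + (+0.0408)² + (+0.2008)² + (+0.1808)² + (−1.0392)² + (+1.0108)² + (+0.5808)² = 4.9507
Variance = 4.9507 / 11 = 0.4501
SE* = √0.4501

SE* = 0.671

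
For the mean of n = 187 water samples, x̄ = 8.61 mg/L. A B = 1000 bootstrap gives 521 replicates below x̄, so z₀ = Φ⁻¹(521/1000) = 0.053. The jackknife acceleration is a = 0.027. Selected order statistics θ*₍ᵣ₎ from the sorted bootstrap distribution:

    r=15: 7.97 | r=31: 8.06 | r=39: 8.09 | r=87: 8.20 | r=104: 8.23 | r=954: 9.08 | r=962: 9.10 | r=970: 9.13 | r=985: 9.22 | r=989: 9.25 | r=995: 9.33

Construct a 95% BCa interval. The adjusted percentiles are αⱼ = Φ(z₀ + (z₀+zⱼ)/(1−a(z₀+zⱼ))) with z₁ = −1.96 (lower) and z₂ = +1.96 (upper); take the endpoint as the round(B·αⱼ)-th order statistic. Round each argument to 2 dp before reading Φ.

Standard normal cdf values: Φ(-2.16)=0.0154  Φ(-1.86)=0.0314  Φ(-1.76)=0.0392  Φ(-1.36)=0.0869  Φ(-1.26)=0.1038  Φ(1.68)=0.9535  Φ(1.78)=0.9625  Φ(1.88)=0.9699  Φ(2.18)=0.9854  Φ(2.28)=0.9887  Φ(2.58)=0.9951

(8.09, 9.22)

Lower: z₀ + z₁ = 0.053 + (-1.960) = -1.907; 1 − a(z₀+z₁) = 1 − (0.027)(-1.907) = 1.0515; argument = 0.053 + (-1.907)/1.0515 = -1.7606 → -1.76.
α₁ = Φ(-1.76) = 0.0392; rank = round(1000 × 0.0392) = 39; θ*₍39₎ = 8.09.
Upper: z₀ + z₂ = 2.013; 1 − a(z₀+z₂) = 0.9456; argument = 2.1817 → 2.18; α₂ = 0.9854; rank = 985; θ*₍985₎ = 9.22.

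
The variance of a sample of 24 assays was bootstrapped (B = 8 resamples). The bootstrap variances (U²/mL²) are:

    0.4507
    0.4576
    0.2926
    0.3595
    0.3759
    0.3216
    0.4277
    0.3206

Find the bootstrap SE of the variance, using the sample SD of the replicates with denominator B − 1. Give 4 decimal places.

SE* = 0.0634

Bootstrap SE is the standard deviation of the 8 replicate variances.
Mean of replicates: (0.4507 + 0.4576 + 0.2926 + 0.3595 + 0.3759 + 0.3216 + 0.4277 + 0.3206) / 8 = 3.00620 / 8 = 0.37578
Sum of squared deviations: (+0.07492)² + (+0.08182)² + (−0.08317)² + (−0.01628)² + (+0.00012)² + (−0.05418)² + (+0.05192)² + (−0.05518)² = 0.02817
Variance = 0.02817 / 7 = 0.00402
SE* = √0.00402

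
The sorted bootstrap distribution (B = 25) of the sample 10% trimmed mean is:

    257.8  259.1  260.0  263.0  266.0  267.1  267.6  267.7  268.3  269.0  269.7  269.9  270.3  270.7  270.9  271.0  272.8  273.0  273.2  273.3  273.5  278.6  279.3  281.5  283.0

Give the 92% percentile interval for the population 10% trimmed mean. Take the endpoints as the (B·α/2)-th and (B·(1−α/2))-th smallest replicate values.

(257.8, 281.5)

α = 0.08; lower rank = 25 × 0.040 = 1; upper rank = 25 × 0.960 = 24.
The 1st smallest replicate is 257.8; the 24th is 281.5.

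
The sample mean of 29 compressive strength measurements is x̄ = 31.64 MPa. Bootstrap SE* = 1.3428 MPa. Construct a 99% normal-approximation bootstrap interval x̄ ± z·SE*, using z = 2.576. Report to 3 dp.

(28.181, 35.099)

Margin = 2.576 × 1.3428 = 3.4591
Interval: 31.64 ± 3.4591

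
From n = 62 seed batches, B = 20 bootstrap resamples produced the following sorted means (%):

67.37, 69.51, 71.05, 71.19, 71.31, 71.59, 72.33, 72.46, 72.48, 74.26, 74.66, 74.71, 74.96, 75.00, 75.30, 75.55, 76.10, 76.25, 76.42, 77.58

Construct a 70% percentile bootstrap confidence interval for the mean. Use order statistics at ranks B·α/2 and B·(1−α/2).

α = 0.30; lower rank = 20 × 0.150 = 3; upper rank = 20 × 0.850 = 17.
The 3rd smallest replicate is 71.05; the 17th is 76.10.

(71.05, 76.10)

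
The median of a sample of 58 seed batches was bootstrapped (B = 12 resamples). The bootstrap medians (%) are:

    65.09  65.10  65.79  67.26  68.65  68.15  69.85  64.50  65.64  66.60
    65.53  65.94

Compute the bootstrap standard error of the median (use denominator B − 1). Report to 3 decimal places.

Bootstrap SE is the standard deviation of the 12 replicate medians.
Mean of replicates: (65.09 + 65.10 + 65.79 + 67.26 + 68.65 + 68.15 + 69.85 + 64.50 + 65.64 + 66.60 + 65.53 + 65.94) / 12 = 798.1000 / 12 = 66.5083
Sum of squared deviations: (−1.4183)² + (−1.4083)² + (−0.7183)² + (+0.7517)² + (+2.1417)² + (+1.6417)² + (+3.3417)² + (−2.0083)² + (−0.8683)² + (+0.0917)² + (−0.9783)² + (−0.5683)² = 29.6006
Variance = 29.6006 / 11 = 2.6910
SE* = √2.6910

SE* = 1.640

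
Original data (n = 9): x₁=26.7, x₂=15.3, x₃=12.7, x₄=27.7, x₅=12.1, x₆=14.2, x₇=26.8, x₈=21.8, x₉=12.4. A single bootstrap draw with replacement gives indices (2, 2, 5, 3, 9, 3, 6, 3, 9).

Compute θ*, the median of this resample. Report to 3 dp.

Resample values: 15.3, 15.3, 12.1, 12.7, 12.4, 12.7, 14.2, 12.7, 12.4.
Sorted: 12.1, 12.4, 12.4, 12.7, 12.7, 12.7, 14.2, 15.3, 15.3
Median = middle value = 12.700

θ* = 12.700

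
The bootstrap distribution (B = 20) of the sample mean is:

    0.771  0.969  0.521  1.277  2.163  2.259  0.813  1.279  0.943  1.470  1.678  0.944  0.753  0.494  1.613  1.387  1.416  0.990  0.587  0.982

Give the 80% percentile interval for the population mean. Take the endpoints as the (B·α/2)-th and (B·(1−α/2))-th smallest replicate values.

Sorted replicates: 0.494, 0.521, 0.587, 0.753, 0.771, 0.813, 0.943, 0.944, 0.969, 0.982, 0.990, 1.277, 1.279, 1.387, 1.416, 1.470, 1.613, 1.678, 2.163, 2.259
α = 0.20; lower rank = 20 × 0.100 = 2; upper rank = 20 × 0.900 = 18.
The 2nd smallest replicate is 0.521; the 18th is 1.678.

(0.521, 1.678)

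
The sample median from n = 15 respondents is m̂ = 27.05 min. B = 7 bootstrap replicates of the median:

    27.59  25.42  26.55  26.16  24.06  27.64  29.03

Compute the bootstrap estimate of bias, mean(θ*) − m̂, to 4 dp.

bias = −0.4143

mean(θ*) = (27.59 + 25.42 + 26.55 + 26.16 + 24.06 + 27.64 + 29.03) / 7 = 26.63571
bias = 26.63571 − 27.05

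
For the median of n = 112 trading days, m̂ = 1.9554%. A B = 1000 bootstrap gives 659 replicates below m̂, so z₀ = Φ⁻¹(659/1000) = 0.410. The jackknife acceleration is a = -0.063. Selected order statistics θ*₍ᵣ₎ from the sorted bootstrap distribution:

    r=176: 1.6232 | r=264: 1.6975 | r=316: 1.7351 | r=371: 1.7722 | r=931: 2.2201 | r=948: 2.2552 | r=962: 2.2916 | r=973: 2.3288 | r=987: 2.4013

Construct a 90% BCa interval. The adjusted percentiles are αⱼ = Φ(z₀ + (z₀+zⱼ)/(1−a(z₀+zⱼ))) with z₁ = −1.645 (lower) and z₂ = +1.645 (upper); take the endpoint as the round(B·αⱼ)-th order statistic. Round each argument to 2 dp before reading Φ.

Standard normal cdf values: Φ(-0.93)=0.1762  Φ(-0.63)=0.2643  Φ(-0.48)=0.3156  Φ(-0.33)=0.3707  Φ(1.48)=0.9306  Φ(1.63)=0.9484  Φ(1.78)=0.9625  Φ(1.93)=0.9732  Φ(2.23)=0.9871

Lower: z₀ + z₁ = 0.410 + (-1.645) = -1.235; 1 − a(z₀+z₁) = 1 − (-0.063)(-1.235) = 0.9222; argument = 0.410 + (-1.235)/0.9222 = -0.9292 → -0.93.
α₁ = Φ(-0.93) = 0.1762; rank = round(1000 × 0.1762) = 176; θ*₍176₎ = 1.6232.
Upper: z₀ + z₂ = 2.055; 1 − a(z₀+z₂) = 1.1295; argument = 2.2294 → 2.23; α₂ = 0.9871; rank = 987; θ*₍987₎ = 2.4013.

(1.6232, 2.4013)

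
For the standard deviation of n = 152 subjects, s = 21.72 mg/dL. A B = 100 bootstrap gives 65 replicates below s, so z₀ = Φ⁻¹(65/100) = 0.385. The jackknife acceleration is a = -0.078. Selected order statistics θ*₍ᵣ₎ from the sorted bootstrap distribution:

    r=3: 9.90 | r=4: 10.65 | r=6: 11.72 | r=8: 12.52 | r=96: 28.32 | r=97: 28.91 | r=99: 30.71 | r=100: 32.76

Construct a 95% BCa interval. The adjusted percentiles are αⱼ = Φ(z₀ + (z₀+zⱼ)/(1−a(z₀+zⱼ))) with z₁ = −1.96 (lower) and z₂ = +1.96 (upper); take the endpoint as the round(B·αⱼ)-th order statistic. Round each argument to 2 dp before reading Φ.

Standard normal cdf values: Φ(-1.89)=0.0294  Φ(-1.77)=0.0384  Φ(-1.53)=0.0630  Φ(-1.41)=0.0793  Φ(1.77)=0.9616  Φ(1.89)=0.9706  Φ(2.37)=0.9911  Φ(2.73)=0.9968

(12.52, 30.71)

Lower: z₀ + z₁ = 0.385 + (-1.960) = -1.575; 1 − a(z₀+z₁) = 1 − (-0.078)(-1.575) = 0.8771; argument = 0.385 + (-1.575)/0.8771 = -1.4106 → -1.41.
α₁ = Φ(-1.41) = 0.0793; rank = round(100 × 0.0793) = 8; θ*₍8₎ = 12.52.
Upper: z₀ + z₂ = 2.345; 1 − a(z₀+z₂) = 1.1829; argument = 2.3674 → 2.37; α₂ = 0.9911; rank = 99; θ*₍99₎ = 30.71.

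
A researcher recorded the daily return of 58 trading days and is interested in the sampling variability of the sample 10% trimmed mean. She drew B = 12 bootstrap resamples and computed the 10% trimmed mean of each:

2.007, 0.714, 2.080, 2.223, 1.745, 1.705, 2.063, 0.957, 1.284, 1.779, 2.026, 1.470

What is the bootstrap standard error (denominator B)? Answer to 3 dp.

Bootstrap SE is the standard deviation of the 12 replicate 10% trimmed means.
Mean of replicates: (2.007 + 0.714 + 2.080 + 2.223 + 1.745 + 1.705 + 2.063 + 0.957 + 1.284 + 1.779 + 2.026 + 1.470) / 12 = 20.0530 / 12 = 1.6711
Sum of squared deviations: (+0.3359)² + (−0.9571)² + (+0.4089)² + (+0.5519)² + (+0.0739)² + (+0.0339)² + (+0.3919)² + (−0.7141)² + (−0.3871)² + (+0.1079)² + (+0.3549)² + (−0.2011)² = 2.4987
Variance = 2.4987 / 12 = 0.2082
SE* = √0.2082

SE* = 0.456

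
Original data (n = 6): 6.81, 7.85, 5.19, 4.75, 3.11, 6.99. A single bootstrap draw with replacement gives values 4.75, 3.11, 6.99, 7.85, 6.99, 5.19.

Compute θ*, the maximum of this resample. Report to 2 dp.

θ* = 7.85

Maximum = 7.85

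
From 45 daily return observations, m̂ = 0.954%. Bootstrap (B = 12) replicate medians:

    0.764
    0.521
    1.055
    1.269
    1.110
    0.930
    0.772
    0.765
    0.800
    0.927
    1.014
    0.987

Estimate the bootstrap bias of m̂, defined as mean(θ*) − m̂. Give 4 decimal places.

bias = −0.0445

mean(θ*) = (0.764 + 0.521 + 1.055 + 1.269 + 1.110 + 0.930 + 0.772 + 0.765 + 0.800 + 0.927 + 1.014 + 0.987) / 12 = 0.90950
bias = 0.90950 − 0.954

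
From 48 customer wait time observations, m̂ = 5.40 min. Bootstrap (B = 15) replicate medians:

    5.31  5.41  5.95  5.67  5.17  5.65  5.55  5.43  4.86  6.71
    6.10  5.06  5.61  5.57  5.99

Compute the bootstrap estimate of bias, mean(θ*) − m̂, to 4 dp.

mean(θ*) = (5.31 + 5.41 + 5.95 + 5.67 + 5.17 + 5.65 + 5.55 + 5.43 + 4.86 + 6.71 + 6.10 + 5.06 + 5.61 + 5.57 + 5.99) / 15 = 5.60267
bias = 5.60267 − 5.40

bias = +0.2027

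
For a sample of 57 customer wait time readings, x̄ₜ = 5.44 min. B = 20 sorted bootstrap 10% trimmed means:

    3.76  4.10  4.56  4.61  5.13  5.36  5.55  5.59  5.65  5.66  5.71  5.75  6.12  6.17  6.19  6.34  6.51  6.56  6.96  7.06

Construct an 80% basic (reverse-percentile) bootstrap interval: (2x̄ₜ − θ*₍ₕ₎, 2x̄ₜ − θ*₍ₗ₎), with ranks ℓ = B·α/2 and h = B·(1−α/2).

(4.32, 6.78)

Percentile endpoints at ranks 2 and 18: θ*₍2₎ = 4.10, θ*₍18₎ = 6.56.
Basic interval reflects these around x̄ₜ:
  lower = 2 × 5.44 − 6.56 = 4.32
  upper = 2 × 5.44 − 4.10 = 6.78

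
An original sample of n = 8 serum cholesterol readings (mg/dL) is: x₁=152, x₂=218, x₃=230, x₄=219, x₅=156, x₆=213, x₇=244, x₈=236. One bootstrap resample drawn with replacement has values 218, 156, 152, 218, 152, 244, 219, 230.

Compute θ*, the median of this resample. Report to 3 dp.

Sorted: 152, 152, 156, 218, 218, 219, 230, 244
Median = average of the two middle values = 218.000

θ* = 218.000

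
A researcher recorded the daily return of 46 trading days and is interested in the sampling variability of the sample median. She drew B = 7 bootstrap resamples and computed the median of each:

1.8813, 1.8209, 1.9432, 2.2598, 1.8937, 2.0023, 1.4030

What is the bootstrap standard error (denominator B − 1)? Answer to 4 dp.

SE* = 0.2563

Bootstrap SE is the standard deviation of the 7 replicate medians.
Mean of replicates: (1.8813 + 1.8209 + 1.9432 + 2.2598 + 1.8937 + 2.0023 + 1.4030) / 7 = 13.20420 / 7 = 1.88631
Sum of squared deviations: (−0.00501)² + (−0.06541)² + (+0.05689)² + (+0.37349)² + (+0.00739)² + (+0.11599)² + (−0.48331)² = 0.39413
Variance = 0.39413 / 6 = 0.06569
SE* = √0.06569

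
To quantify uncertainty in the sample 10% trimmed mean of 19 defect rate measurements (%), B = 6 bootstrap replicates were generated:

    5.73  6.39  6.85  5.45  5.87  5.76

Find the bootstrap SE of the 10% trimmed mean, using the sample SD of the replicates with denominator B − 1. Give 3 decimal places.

SE* = 0.515

Bootstrap SE is the standard deviation of the 6 replicate 10% trimmed means.
Mean of replicates: (5.73 + 6.39 + 6.85 + 5.45 + 5.87 + 5.76) / 6 = 36.0500 / 6 = 6.0083
Sum of squared deviations: (−0.2783)² + (+0.3817)² + (+0.8417)² + (−0.5583)² + (−0.1383)² + (−0.2483)² = 1.3241
Variance = 1.3241 / 5 = 0.2648
SE* = √0.2648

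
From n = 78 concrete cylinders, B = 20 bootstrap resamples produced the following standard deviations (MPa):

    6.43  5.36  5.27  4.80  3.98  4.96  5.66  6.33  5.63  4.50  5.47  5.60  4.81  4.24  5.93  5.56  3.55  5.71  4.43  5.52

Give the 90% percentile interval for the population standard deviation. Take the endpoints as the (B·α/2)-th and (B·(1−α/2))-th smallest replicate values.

Sorted replicates: 3.55, 3.98, 4.24, 4.43, 4.50, 4.80, 4.81, 4.96, 5.27, 5.36, 5.47, 5.52, 5.56, 5.60, 5.63, 5.66, 5.71, 5.93, 6.33, 6.43
α = 0.10; lower rank = 20 × 0.050 = 1; upper rank = 20 × 0.950 = 19.
The 1st smallest replicate is 3.55; the 19th is 6.33.

(3.55, 6.33)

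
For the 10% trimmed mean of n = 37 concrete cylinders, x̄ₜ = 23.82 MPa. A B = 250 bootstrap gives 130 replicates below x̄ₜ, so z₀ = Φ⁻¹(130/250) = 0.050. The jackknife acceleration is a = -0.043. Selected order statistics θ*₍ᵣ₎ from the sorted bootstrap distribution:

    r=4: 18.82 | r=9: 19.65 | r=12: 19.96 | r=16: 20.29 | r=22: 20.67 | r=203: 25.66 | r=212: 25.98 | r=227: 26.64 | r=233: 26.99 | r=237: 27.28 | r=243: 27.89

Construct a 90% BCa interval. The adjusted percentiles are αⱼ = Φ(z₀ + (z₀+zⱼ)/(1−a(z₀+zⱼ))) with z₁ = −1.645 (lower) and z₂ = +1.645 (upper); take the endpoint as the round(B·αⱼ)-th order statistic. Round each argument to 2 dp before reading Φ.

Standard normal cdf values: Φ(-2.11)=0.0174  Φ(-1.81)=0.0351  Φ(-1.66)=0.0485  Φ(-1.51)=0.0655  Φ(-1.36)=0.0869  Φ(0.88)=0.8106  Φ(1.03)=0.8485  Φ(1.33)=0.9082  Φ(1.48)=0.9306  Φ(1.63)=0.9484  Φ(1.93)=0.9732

Lower: z₀ + z₁ = 0.050 + (-1.645) = -1.595; 1 − a(z₀+z₁) = 1 − (-0.043)(-1.595) = 0.9314; argument = 0.050 + (-1.595)/0.9314 = -1.6624 → -1.66.
α₁ = Φ(-1.66) = 0.0485; rank = round(250 × 0.0485) = 12; θ*₍12₎ = 19.96.
Upper: z₀ + z₂ = 1.695; 1 − a(z₀+z₂) = 1.0729; argument = 1.6299 → 1.63; α₂ = 0.9484; rank = 237; θ*₍237₎ = 27.28.

(19.96, 27.28)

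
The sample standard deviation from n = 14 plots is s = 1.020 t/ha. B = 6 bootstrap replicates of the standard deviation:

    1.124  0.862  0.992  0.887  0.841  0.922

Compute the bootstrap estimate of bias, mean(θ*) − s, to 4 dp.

mean(θ*) = (1.124 + 0.862 + 0.992 + 0.887 + 0.841 + 0.922) / 6 = 0.93800
bias = 0.93800 − 1.020

bias = −0.0820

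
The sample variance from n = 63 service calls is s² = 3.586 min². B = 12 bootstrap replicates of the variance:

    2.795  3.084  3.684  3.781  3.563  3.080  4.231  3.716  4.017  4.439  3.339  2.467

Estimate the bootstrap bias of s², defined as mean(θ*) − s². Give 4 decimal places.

mean(θ*) = (2.795 + 3.084 + 3.684 + 3.781 + 3.563 + 3.080 + 4.231 + 3.716 + 4.017 + 4.439 + 3.339 + 2.467) / 12 = 3.51633
bias = 3.51633 − 3.586

bias = −0.0697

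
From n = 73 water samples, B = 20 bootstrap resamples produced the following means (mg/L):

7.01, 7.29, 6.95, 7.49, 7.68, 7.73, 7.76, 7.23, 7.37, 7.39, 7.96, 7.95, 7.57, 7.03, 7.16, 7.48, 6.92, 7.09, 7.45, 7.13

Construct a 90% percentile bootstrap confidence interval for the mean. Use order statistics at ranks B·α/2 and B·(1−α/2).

Sorted replicates: 6.92, 6.95, 7.01, 7.03, 7.09, 7.13, 7.16, 7.23, 7.29, 7.37, 7.39, 7.45, 7.48, 7.49, 7.57, 7.68, 7.73, 7.76, 7.95, 7.96
α = 0.10; lower rank = 20 × 0.050 = 1; upper rank = 20 × 0.950 = 19.
The 1st smallest replicate is 6.92; the 19th is 7.95.

(6.92, 7.95)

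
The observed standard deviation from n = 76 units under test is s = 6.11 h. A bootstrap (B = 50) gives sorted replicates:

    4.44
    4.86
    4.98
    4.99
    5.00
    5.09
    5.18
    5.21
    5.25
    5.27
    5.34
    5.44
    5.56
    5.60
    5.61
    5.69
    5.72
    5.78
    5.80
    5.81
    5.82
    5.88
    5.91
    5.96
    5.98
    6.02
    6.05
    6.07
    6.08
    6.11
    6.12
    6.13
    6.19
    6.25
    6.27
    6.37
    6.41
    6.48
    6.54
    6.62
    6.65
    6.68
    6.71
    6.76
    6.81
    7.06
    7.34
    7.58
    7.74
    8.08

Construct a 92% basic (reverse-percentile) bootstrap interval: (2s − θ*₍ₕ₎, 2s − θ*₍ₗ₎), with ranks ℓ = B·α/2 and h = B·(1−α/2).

(4.64, 7.36)

Percentile endpoints at ranks 2 and 48: θ*₍2₎ = 4.86, θ*₍48₎ = 7.58.
Basic interval reflects these around s:
  lower = 2 × 6.11 − 7.58 = 4.64
  upper = 2 × 6.11 − 4.86 = 7.36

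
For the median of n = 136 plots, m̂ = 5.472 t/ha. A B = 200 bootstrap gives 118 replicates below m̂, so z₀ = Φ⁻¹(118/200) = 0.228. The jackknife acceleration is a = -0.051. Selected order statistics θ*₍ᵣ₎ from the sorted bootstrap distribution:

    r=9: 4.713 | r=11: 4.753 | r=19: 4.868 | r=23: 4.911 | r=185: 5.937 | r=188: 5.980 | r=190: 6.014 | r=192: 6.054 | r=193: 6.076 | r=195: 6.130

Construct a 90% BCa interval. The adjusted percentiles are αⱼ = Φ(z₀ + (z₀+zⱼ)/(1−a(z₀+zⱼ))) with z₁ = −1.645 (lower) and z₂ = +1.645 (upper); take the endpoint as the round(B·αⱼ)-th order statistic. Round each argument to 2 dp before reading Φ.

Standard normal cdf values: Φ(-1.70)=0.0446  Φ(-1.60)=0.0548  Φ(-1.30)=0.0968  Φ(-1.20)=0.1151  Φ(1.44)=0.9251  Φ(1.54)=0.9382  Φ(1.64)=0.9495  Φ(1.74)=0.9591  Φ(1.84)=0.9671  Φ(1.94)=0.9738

Lower: z₀ + z₁ = 0.228 + (-1.645) = -1.417; 1 − a(z₀+z₁) = 1 − (-0.051)(-1.417) = 0.9277; argument = 0.228 + (-1.417)/0.9277 = -1.2994 → -1.30.
α₁ = Φ(-1.30) = 0.0968; rank = round(200 × 0.0968) = 19; θ*₍19₎ = 4.868.
Upper: z₀ + z₂ = 1.873; 1 − a(z₀+z₂) = 1.0955; argument = 1.9377 → 1.94; α₂ = 0.9738; rank = 195; θ*₍195₎ = 6.130.

(4.868, 6.130)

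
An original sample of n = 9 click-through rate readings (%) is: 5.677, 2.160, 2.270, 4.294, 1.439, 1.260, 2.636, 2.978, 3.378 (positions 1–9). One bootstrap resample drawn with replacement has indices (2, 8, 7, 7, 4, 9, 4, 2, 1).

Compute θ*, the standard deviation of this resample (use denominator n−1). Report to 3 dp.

Resample values: 2.160, 2.978, 2.636, 2.636, 4.294, 3.378, 4.294, 2.160, 5.677.
Mean = 3.3570; sum of squared deviations = 11.1877
s² = 11.1877 / 8 = 1.3985
s = √1.3985 = 1.183

θ* = 1.183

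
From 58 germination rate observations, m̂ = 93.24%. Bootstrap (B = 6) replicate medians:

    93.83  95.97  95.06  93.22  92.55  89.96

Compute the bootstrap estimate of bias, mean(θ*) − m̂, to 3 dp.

mean(θ*) = (93.83 + 95.97 + 95.06 + 93.22 + 92.55 + 89.96) / 6 = 93.4317
bias = 93.4317 − 93.24

bias = +0.192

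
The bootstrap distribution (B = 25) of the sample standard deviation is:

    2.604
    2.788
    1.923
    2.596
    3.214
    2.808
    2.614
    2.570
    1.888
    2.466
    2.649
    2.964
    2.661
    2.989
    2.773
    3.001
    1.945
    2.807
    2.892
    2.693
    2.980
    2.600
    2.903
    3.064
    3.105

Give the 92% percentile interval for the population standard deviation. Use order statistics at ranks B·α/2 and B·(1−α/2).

(1.888, 3.105)

Sorted replicates: 1.888, 1.923, 1.945, 2.466, 2.570, 2.596, 2.600, 2.604, 2.614, 2.649, 2.661, 2.693, 2.773, 2.788, 2.807, 2.808, 2.892, 2.903, 2.964, 2.980, 2.989, 3.001, 3.064, 3.105, 3.214
α = 0.08; lower rank = 25 × 0.040 = 1; upper rank = 25 × 0.960 = 24.
The 1st smallest replicate is 1.888; the 24th is 3.105.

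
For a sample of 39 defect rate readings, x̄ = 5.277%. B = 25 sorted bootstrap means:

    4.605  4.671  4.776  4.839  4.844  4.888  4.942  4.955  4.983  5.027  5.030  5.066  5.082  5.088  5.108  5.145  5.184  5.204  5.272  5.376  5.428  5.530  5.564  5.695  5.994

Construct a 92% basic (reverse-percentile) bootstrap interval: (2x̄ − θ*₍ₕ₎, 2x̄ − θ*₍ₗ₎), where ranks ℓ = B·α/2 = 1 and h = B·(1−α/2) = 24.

Percentile endpoints at ranks 1 and 24: θ*₍1₎ = 4.605, θ*₍24₎ = 5.695.
Basic interval reflects these around x̄:
  lower = 2 × 5.277 − 5.695 = 4.859
  upper = 2 × 5.277 − 4.605 = 5.949

(4.859, 5.949)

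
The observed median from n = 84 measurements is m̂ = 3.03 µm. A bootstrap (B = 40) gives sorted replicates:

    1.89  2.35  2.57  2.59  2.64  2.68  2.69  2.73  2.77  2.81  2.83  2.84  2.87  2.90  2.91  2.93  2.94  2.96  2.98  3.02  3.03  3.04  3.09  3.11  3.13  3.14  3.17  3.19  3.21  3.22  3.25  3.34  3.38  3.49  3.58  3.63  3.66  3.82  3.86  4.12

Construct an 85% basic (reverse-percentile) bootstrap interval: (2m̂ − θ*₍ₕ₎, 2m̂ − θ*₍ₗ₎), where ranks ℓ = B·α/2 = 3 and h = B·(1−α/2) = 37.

(2.40, 3.49)

Percentile endpoints at ranks 3 and 37: θ*₍3₎ = 2.57, θ*₍37₎ = 3.66.
Basic interval reflects these around m̂:
  lower = 2 × 3.03 − 3.66 = 2.40
  upper = 2 × 3.03 − 2.57 = 3.49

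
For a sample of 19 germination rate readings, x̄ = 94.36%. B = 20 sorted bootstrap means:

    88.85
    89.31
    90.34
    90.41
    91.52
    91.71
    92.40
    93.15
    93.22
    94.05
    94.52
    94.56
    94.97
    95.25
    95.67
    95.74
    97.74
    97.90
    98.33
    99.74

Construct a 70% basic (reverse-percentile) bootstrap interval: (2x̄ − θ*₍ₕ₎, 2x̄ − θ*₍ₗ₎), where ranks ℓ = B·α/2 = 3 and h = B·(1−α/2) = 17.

Percentile endpoints at ranks 3 and 17: θ*₍3₎ = 90.34, θ*₍17₎ = 97.74.
Basic interval reflects these around x̄:
  lower = 2 × 94.36 − 97.74 = 90.98
  upper = 2 × 94.36 − 90.34 = 98.38

(90.98, 98.38)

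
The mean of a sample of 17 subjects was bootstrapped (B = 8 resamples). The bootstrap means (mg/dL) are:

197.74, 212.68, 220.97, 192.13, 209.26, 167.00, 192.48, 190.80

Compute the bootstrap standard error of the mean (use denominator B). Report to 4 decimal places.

SE* = 15.6030

Bootstrap SE is the standard deviation of the 8 replicate means.
Mean of replicates: (197.74 + 212.68 + 220.97 + 192.13 + 209.26 + 167.00 + 192.48 + 190.80) / 8 = 1583.06000 / 8 = 197.88250
Sum of squared deviations: (−0.14250)² + (+14.79750)² + (+23.08750)² + (−5.75250)² + (+11.37750)² + (−30.88250)² + (−5.40250)² + (−7.08250)² = 1947.63535
Variance = 1947.63535 / 8 = 243.45442
SE* = √243.45442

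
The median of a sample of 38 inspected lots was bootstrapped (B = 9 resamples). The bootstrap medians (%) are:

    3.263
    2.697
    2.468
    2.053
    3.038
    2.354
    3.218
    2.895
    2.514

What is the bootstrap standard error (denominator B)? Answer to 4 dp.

Bootstrap SE is the standard deviation of the 9 replicate medians.
Mean of replicates: (3.263 + 2.697 + 2.468 + 2.053 + 3.038 + 2.354 + 3.218 + 2.895 + 2.514) / 9 = 24.50000 / 9 = 2.72222
Sum of squared deviations: (+0.54078)² + (−0.02522)² + (−0.25422)² + (−0.66922)² + (+0.31578)² + (−0.36822)² + (+0.49578)² + (+0.17278)² + (−0.20822)² = 1.35987
Variance = 1.35987 / 9 = 0.15110
SE* = √0.15110

SE* = 0.3887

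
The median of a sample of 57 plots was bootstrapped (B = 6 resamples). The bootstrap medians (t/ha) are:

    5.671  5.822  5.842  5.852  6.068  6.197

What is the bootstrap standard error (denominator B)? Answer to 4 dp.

Bootstrap SE is the standard deviation of the 6 replicate medians.
Mean of replicates: (5.671 + 5.822 + 5.842 + 5.852 + 6.068 + 6.197) / 6 = 35.45200 / 6 = 5.90867
Sum of squared deviations: (−0.23767)² + (−0.08667)² + (−0.06667)² + (−0.05667)² + (+0.15933)² + (+0.28833)² = 0.18018
Variance = 0.18018 / 6 = 0.03003
SE* = √0.03003

SE* = 0.1733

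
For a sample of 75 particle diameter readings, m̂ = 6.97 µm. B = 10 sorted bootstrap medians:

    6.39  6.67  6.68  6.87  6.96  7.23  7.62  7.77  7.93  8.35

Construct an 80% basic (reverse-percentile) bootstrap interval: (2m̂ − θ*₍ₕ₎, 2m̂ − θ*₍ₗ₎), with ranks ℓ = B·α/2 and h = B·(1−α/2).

(6.01, 7.55)

Percentile endpoints at ranks 1 and 9: θ*₍1₎ = 6.39, θ*₍9₎ = 7.93.
Basic interval reflects these around m̂:
  lower = 2 × 6.97 − 7.93 = 6.01
  upper = 2 × 6.97 − 6.39 = 7.55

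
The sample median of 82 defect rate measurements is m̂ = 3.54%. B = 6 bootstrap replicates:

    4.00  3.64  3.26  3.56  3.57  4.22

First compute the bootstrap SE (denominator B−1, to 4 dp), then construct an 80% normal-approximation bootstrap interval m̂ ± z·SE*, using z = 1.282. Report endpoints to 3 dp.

Mean of replicates = 3.7083; sum of squared deviations = 0.5937; SE* = √(0.5937/5) = 0.3446
Margin = 1.282 × 0.3446 = 0.4418
Interval: 3.54 ± 0.4418

(3.098, 3.982)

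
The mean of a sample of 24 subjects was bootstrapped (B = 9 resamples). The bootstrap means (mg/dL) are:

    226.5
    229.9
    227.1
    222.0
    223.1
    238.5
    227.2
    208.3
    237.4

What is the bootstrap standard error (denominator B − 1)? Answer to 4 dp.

Bootstrap SE is the standard deviation of the 9 replicate means.
Mean of replicates: (226.5 + 229.9 + 227.1 + 222.0 + 223.1 + 238.5 + 227.2 + 208.3 + 237.4) / 9 = 2040.00000 / 9 = 226.66667
Sum of squared deviations: (−0.16667)² + (+3.23333)² + (+0.43333)² + (−4.66667)² + (−3.56667)² + (+11.83333)² + (+0.53333)² + (−18.36667)² + (+10.73333)² = 638.02000
Variance = 638.02000 / 8 = 79.75250
SE* = √79.75250

SE* = 8.9304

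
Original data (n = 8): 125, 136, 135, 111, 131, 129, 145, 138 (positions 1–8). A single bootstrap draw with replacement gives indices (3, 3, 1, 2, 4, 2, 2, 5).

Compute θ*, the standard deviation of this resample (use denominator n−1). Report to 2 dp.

Resample values: 135, 135, 125, 136, 111, 136, 136, 131.
Mean = 130.6250; sum of squared deviations = 541.8750
s² = 541.8750 / 7 = 77.4107
s = √77.4107 = 8.80

θ* = 8.80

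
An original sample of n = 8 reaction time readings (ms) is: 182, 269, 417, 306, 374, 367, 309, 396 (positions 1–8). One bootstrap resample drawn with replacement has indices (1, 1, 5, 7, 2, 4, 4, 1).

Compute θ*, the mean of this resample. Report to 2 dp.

Resample values: 182, 182, 374, 309, 269, 306, 306, 182.
Mean = (182 + 182 + 374 + 309 + 269 + 306 + 306 + 182) / 8 = 2110.0 / 8 = 263.75

θ* = 263.75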